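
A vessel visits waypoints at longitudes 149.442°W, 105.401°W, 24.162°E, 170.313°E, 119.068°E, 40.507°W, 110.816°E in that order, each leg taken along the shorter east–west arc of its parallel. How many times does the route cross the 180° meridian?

Leg 1: -149.442° → -105.401°, shortest Δλ = 44.041° (east) — does not cross 180°.
Leg 2: -105.401° → +24.162°, shortest Δλ = 129.563° (east) — does not cross 180°.
Leg 3: +24.162° → +170.313°, shortest Δλ = 146.151° (east) — does not cross 180°.
Leg 4: +170.313° → +119.068°, shortest Δλ = -51.245° (west) — does not cross 180°.
Leg 5: +119.068° → -40.507°, shortest Δλ = -159.575° (west) — does not cross 180°.
Leg 6: -40.507° → +110.816°, shortest Δλ = 151.323° (east) — does not cross 180°.
Total crossings: 0.

0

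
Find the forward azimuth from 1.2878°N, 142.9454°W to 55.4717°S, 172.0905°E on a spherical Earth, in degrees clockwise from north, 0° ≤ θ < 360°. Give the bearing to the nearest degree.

206°

Δλ = 172.0905 − -142.9454 = 315.0359°; wrapped into (−180°, 180°]: -44.9641°.
θ = atan2( sin Δλ · cos φ₂ , cos φ₁ · sin φ₂ − sin φ₁ · cos φ₂ · cos Δλ )
  = atan2(-0.40055, -0.83265) = -154.310° → normalised to [0°, 360°): 205.690°.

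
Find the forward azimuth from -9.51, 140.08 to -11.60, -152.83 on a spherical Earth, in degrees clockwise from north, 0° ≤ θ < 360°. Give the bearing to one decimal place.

Δλ = -152.83 − 140.08 = -292.91°; wrapped into (−180°, 180°]: 67.09°.
θ = atan2( sin Δλ · cos φ₂ , cos φ₁ · sin φ₂ − sin φ₁ · cos φ₂ · cos Δλ )
  = atan2(0.90230, -0.13531) = 98.529° → normalised to [0°, 360°): 98.529°.

98.5°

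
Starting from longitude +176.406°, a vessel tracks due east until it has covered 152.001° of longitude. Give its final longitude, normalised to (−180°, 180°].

-31.593°

Start at +176.406°; shift +152.001° → +328.407°.
+328.407° lies outside (−180°, 180°]; subtract 360° → -31.593°.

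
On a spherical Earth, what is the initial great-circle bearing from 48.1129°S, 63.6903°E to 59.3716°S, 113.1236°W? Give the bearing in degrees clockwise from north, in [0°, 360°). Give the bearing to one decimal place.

181.7°

Δλ = -113.1236 − 63.6903 = -176.8139°.
θ = atan2( sin Δλ · cos φ₂ , cos φ₁ · sin φ₂ − sin φ₁ · cos φ₂ · cos Δλ )
  = atan2(-0.02832, -0.95321) = -178.298° → normalised to [0°, 360°): 181.702°.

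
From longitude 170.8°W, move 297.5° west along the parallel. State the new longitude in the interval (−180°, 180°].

Start at -170.8°; shift −297.5° → -468.3°.
-468.3° lies outside (−180°, 180°]; add 360° → -108.3°.

108.3°W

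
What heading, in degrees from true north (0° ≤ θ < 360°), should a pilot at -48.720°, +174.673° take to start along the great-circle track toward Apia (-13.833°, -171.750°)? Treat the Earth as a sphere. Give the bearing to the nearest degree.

Δλ = -171.750 − 174.673 = -346.423°; wrapped into (−180°, 180°]: 13.577°.
θ = atan2( sin Δλ · cos φ₂ , cos φ₁ · sin φ₂ − sin φ₁ · cos φ₂ · cos Δλ )
  = atan2(0.22794, 0.55157) = 22.454° → normalised to [0°, 360°): 22.454°.

22°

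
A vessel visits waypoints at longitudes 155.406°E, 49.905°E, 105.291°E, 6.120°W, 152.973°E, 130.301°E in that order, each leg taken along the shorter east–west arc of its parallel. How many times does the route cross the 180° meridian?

0

Leg 1: +155.406° → +49.905°, shortest Δλ = -105.501° (west) — does not cross 180°.
Leg 2: +49.905° → +105.291°, shortest Δλ = 55.386° (east) — does not cross 180°.
Leg 3: +105.291° → -6.120°, shortest Δλ = -111.411° (west) — does not cross 180°.
Leg 4: -6.120° → +152.973°, shortest Δλ = 159.093° (east) — does not cross 180°.
Leg 5: +152.973° → +130.301°, shortest Δλ = -22.672° (west) — does not cross 180°.
Total crossings: 0.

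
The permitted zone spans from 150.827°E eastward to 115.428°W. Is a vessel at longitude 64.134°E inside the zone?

Band width going east from +150.827° to -115.428°: ((-115.428 − 150.827) mod 360) = 93.745°.
Offset of +64.134° east of the west edge: ((64.134 − 150.827) mod 360) = 273.307°.
273.307° > 93.745° ⇒ outside.

No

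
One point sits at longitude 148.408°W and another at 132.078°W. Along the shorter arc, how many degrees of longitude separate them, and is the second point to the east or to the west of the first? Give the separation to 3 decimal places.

Raw difference: -132.078 − -148.408 = 16.33°.
Normalise into (−180°, 180°]: 16.33° stays 16.33°.
Positive ⇒ the second point lies to the east; separation 16.330°.

16.330° east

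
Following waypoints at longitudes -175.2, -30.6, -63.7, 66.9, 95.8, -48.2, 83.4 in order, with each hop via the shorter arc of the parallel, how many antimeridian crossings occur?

Leg 1: -175.2° → -30.6°, shortest Δλ = 144.6° (east) — does not cross 180°.
Leg 2: -30.6° → -63.7°, shortest Δλ = -33.1° (west) — does not cross 180°.
Leg 3: -63.7° → +66.9°, shortest Δλ = 130.6° (east) — does not cross 180°.
Leg 4: +66.9° → +95.8°, shortest Δλ = 28.9° (east) — does not cross 180°.
Leg 5: +95.8° → -48.2°, shortest Δλ = -144.0° (west) — does not cross 180°.
Leg 6: -48.2° → +83.4°, shortest Δλ = 131.6° (east) — does not cross 180°.
Total crossings: 0.

0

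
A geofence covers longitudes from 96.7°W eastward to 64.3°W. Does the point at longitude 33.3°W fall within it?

Band width going east from -96.7° to -64.3°: ((-64.3 − -96.7) mod 360) = 32.4°.
Offset of -33.3° east of the west edge: ((-33.3 − -96.7) mod 360) = 63.4°.
63.4° > 32.4° ⇒ outside.

No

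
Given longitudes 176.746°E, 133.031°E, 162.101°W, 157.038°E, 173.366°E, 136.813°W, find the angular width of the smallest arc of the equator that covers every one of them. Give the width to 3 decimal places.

Sort the longitudes: -162.101°, -136.813°, +133.031°, +157.038°, +173.366°, +176.746°.
Eastward gaps between consecutive values (wrapping around): 25.288°, 269.844°, 24.007°, 16.328°, 3.380°, 21.153°.
Largest gap = 269.844° ⇒ minimal covering band is its complement: 360° − 269.844° = 90.156°.
Band runs from +133.031° eastward to -136.813°, crossing the antimeridian.

90.156°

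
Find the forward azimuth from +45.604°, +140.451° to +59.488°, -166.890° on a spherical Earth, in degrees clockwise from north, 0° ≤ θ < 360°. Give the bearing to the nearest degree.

Δλ = -166.890 − 140.451 = -307.341°; wrapped into (−180°, 180°]: 52.659°.
θ = atan2( sin Δλ · cos φ₂ , cos φ₁ · sin φ₂ − sin φ₁ · cos φ₂ · cos Δλ )
  = atan2(0.40366, 0.38269) = 46.527° → normalised to [0°, 360°): 46.527°.

47°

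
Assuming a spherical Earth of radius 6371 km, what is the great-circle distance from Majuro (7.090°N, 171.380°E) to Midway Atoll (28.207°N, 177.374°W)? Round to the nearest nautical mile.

1420 nmi

Δλ = -177.374 − 171.380 = -348.754°; wrapped into (−180°, 180°]: 11.246°.
Δφ = 28.207 − 7.090 = 21.117°.
a = sin²(Δφ/2) + cos φ₁ · cos φ₂ · sin²(Δλ/2) = 0.041972.
c = 2·atan2(√a, √(1−a)) = 0.41267 rad → d = 6371·c ≈ 2629.09 km ≈ 1419.60 nmi.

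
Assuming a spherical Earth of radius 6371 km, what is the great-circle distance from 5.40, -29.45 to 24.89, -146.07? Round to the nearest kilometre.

Δλ = -146.07 − -29.45 = -116.62°.
Δφ = 24.89 − 5.40 = 19.49°.
a = sin²(Δφ/2) + cos φ₁ · cos φ₂ · sin²(Δλ/2) = 0.682521.
c = 2·atan2(√a, √(1−a)) = 1.94447 rad → d = 6371·c ≈ 12388.24 km.

12388 km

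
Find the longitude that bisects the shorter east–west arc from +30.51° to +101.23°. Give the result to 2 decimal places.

Signed shortest Δλ from +30.51° to +101.23° is +70.72°.
Midpoint longitude = +30.51° + (+70.72°)/2 = +30.51° + 35.36° = +65.87°.

+65.87°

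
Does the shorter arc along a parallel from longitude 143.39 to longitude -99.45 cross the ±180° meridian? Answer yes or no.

Yes

Naïve |-99.45 − 143.39| = 242.84° > 180°, so the shorter arc goes the other way round — across 180°.
Signed shortest Δλ = ((-99.45 − 143.39 + 180) mod 360) − 180 = 117.16°.
Going east by 117.16° from +143.39° passes through 180° before reaching -99.45°.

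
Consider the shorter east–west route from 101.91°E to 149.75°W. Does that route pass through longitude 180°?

Naïve |-149.75 − 101.91| = 251.66° > 180°, so the shorter arc goes the other way round — across 180°.
Signed shortest Δλ = ((-149.75 − 101.91 + 180) mod 360) − 180 = 108.34°.
Going east by 108.34° from +101.91° passes through 180° before reaching -149.75°.

Yes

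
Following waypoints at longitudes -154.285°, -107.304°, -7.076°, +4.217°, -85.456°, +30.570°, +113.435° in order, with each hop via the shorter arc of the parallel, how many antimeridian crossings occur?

Leg 1: -154.285° → -107.304°, shortest Δλ = 46.981° (east) — does not cross 180°.
Leg 2: -107.304° → -7.076°, shortest Δλ = 100.228° (east) — does not cross 180°.
Leg 3: -7.076° → +4.217°, shortest Δλ = 11.293° (east) — does not cross 180°.
Leg 4: +4.217° → -85.456°, shortest Δλ = -89.673° (west) — does not cross 180°.
Leg 5: -85.456° → +30.570°, shortest Δλ = 116.026° (east) — does not cross 180°.
Leg 6: +30.570° → +113.435°, shortest Δλ = 82.865° (east) — does not cross 180°.
Total crossings: 0.

0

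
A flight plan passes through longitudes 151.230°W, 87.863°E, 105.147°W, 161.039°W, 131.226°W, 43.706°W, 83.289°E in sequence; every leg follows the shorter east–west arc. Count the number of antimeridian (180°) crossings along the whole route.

Leg 1: -151.230° → +87.863°, shortest Δλ = -120.907° (west) — crosses 180°.
Leg 2: +87.863° → -105.147°, shortest Δλ = 166.99° (east) — crosses 180°.
Leg 3: -105.147° → -161.039°, shortest Δλ = -55.892° (west) — does not cross 180°.
Leg 4: -161.039° → -131.226°, shortest Δλ = 29.813° (east) — does not cross 180°.
Leg 5: -131.226° → -43.706°, shortest Δλ = 87.52° (east) — does not cross 180°.
Leg 6: -43.706° → +83.289°, shortest Δλ = 126.995° (east) — does not cross 180°.
Total crossings: 2.

2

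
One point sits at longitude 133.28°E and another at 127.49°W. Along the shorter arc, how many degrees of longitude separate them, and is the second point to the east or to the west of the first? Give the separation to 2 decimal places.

99.23° east

Raw difference: -127.49 − 133.28 = -260.77°.
Normalise into (−180°, 180°]: -260.77° + 360° = 99.23°.
Positive ⇒ the second point lies to the east; separation 99.23°.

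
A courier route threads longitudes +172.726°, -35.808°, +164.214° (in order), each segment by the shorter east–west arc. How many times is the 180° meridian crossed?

2

Leg 1: +172.726° → -35.808°, shortest Δλ = 151.466° (east) — crosses 180°.
Leg 2: -35.808° → +164.214°, shortest Δλ = -159.978° (west) — crosses 180°.
Total crossings: 2.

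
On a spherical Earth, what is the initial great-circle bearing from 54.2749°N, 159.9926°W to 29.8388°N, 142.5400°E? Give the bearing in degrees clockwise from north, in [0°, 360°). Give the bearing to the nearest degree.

Δλ = 142.5400 − -159.9926 = 302.5326°; wrapped into (−180°, 180°]: -57.4674°.
θ = atan2( sin Δλ · cos φ₂ , cos φ₁ · sin φ₂ − sin φ₁ · cos φ₂ · cos Δλ )
  = atan2(-0.73132, -0.08818) = -96.875° → normalised to [0°, 360°): 263.125°.

263°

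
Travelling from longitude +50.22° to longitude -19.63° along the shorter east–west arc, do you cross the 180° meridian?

Signed shortest Δλ = ((-19.63 − 50.22 + 180) mod 360) − 180 = -69.85°.
Going west by 69.85° from +50.22° reaches -19.63° without touching 180°.

No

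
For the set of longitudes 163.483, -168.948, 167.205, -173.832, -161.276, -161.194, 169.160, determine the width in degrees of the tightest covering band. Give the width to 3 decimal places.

35.323°

Sort the longitudes: -173.832°, -168.948°, -161.276°, -161.194°, +163.483°, +167.205°, +169.160°.
Eastward gaps between consecutive values (wrapping around): 4.884°, 7.672°, 0.082°, 324.677°, 3.722°, 1.955°, 17.008°.
Largest gap = 324.677° ⇒ minimal covering band is its complement: 360° − 324.677° = 35.323°.
Band runs from +163.483° eastward to -161.194°, crossing the antimeridian.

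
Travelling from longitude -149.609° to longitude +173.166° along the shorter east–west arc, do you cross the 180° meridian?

Naïve |173.166 − -149.609| = 322.775° > 180°, so the shorter arc goes the other way round — across 180°.
Signed shortest Δλ = ((173.166 − -149.609 + 180) mod 360) − 180 = -37.225°.
Going west by 37.225° from -149.609° passes through 180° before reaching +173.166°.

Yes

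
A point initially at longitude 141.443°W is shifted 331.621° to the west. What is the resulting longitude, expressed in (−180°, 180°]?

113.064°W

Start at -141.443°; shift −331.621° → -473.064°.
-473.064° lies outside (−180°, 180°]; add 360° → -113.064°.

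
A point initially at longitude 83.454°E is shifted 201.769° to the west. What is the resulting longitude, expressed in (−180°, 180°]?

Start at +83.454°; shift −201.769° → -118.315°.
-118.315° already lies in (−180°, 180°].

118.315°W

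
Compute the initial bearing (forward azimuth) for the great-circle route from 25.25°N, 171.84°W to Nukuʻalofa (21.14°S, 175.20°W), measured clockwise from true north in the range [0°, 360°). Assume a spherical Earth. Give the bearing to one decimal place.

184.3°

Δλ = -175.20 − -171.84 = -3.36°.
θ = atan2( sin Δλ · cos φ₂ , cos φ₁ · sin φ₂ − sin φ₁ · cos φ₂ · cos Δλ )
  = atan2(-0.05467, -0.72337) = -175.678° → normalised to [0°, 360°): 184.322°.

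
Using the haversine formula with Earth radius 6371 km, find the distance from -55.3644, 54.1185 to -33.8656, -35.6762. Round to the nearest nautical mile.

3759 nmi

Δλ = -35.6762 − 54.1185 = -89.7947°.
Δφ = -33.8656 − -55.3644 = 21.4988°.
a = sin²(Δφ/2) + cos φ₁ · cos φ₂ · sin²(Δλ/2) = 0.269908.
c = 2·atan2(√a, √(1−a)) = 1.09259 rad → d = 6371·c ≈ 6960.91 km ≈ 3758.59 nmi.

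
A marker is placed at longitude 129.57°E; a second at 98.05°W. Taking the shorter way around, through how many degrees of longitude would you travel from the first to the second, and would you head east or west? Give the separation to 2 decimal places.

132.38° east

Raw difference: -98.05 − 129.57 = -227.62°.
Normalise into (−180°, 180°]: -227.62° + 360° = 132.38°.
Positive ⇒ the second point lies to the east; separation 132.38°.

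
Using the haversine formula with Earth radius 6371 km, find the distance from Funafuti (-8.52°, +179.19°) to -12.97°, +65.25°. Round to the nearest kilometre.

Δλ = 65.25 − 179.19 = -113.94°.
Δφ = -12.97 − -8.52 = -4.45°.
a = sin²(Δφ/2) + cos φ₁ · cos φ₂ · sin²(Δλ/2) = 0.678906.
c = 2·atan2(√a, √(1−a)) = 1.93672 rad → d = 6371·c ≈ 12338.84 km.

12339 km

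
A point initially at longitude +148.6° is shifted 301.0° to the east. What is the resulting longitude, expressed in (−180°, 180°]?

+89.6°

Start at +148.6°; shift +301.0° → +449.6°.
+449.6° lies outside (−180°, 180°]; subtract 360° → +89.6°.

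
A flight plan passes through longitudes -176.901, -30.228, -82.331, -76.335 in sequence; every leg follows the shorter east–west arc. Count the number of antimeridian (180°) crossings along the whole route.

Leg 1: -176.901° → -30.228°, shortest Δλ = 146.673° (east) — does not cross 180°.
Leg 2: -30.228° → -82.331°, shortest Δλ = -52.103° (west) — does not cross 180°.
Leg 3: -82.331° → -76.335°, shortest Δλ = 5.996° (east) — does not cross 180°.
Total crossings: 0.

0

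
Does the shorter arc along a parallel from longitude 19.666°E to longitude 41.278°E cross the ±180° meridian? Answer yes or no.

Signed shortest Δλ = ((41.278 − 19.666 + 180) mod 360) − 180 = 21.612°.
Going east by 21.612° from +19.666° reaches +41.278° without touching 180°.

No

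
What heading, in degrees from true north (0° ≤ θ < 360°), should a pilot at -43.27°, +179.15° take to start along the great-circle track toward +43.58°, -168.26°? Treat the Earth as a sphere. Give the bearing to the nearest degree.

9°

Δλ = -168.26 − 179.15 = -347.41°; wrapped into (−180°, 180°]: 12.59°.
θ = atan2( sin Δλ · cos φ₂ , cos φ₁ · sin φ₂ − sin φ₁ · cos φ₂ · cos Δλ )
  = atan2(0.15790, 0.98655) = 9.093° → normalised to [0°, 360°): 9.093°.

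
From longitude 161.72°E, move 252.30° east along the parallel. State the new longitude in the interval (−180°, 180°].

Start at +161.72°; shift +252.30° → +414.02°.
+414.02° lies outside (−180°, 180°]; subtract 360° → +54.02°.

54.02°E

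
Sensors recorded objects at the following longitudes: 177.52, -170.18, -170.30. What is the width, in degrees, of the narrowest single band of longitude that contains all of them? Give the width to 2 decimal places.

Sort the longitudes: -170.30°, -170.18°, +177.52°.
Eastward gaps between consecutive values (wrapping around): 0.12°, 347.70°, 12.18°.
Largest gap = 347.70° ⇒ minimal covering band is its complement: 360° − 347.70° = 12.30°.
Band runs from +177.52° eastward to -170.18°, crossing the antimeridian.

12.30°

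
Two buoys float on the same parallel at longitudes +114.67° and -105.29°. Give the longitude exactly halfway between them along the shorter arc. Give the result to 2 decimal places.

-175.31°

Signed shortest Δλ from +114.67° to -105.29° is +140.04°.
Midpoint longitude = +114.67° + (+140.04°)/2 = +114.67° + 70.02° = +184.69°.
Normalise into (−180°, 180°]: -175.31°.
(The naïve average (+114.67 + -105.29)/2 = 4.69° is on the wrong side of the globe.)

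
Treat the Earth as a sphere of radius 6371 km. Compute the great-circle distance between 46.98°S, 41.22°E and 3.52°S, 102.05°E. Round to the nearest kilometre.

Δλ = 102.05 − 41.22 = 60.83°.
Δφ = -3.52 − -46.98 = 43.46°.
a = sin²(Δφ/2) + cos φ₁ · cos φ₂ · sin²(Δλ/2) = 0.311603.
c = 2·atan2(√a, √(1−a)) = 1.18446 rad → d = 6371·c ≈ 7546.22 km.

7546 km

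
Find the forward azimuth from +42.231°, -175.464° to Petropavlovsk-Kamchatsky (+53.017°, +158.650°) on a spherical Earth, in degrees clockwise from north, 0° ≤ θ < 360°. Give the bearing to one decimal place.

Δλ = 158.650 − -175.464 = 334.114°; wrapped into (−180°, 180°]: -25.886°.
θ = atan2( sin Δλ · cos φ₂ , cos φ₁ · sin φ₂ − sin φ₁ · cos φ₂ · cos Δλ )
  = atan2(-0.26264, 0.22771) = -49.074° → normalised to [0°, 360°): 310.926°.

310.9°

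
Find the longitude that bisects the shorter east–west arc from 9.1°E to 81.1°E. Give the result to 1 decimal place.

45.1°E

Signed shortest Δλ from +9.1° to +81.1° is +72.0°.
Midpoint longitude = +9.1° + (+72.0°)/2 = +9.1° + 36.0° = +45.1°.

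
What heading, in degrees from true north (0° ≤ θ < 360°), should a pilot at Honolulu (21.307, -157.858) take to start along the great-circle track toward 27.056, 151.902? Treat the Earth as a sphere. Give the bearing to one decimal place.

Δλ = 151.902 − -157.858 = 309.760°; wrapped into (−180°, 180°]: -50.240°.
θ = atan2( sin Δλ · cos φ₂ , cos φ₁ · sin φ₂ − sin φ₁ · cos φ₂ · cos Δλ )
  = atan2(-0.68460, 0.21680) = -72.428° → normalised to [0°, 360°): 287.572°.

287.6°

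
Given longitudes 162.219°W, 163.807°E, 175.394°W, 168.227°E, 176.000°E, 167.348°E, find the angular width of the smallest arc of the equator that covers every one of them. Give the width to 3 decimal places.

33.974°

Sort the longitudes: -175.394°, -162.219°, +163.807°, +167.348°, +168.227°, +176.000°.
Eastward gaps between consecutive values (wrapping around): 13.175°, 326.026°, 3.541°, 0.879°, 7.773°, 8.606°.
Largest gap = 326.026° ⇒ minimal covering band is its complement: 360° − 326.026° = 33.974°.
Band runs from +163.807° eastward to -162.219°, crossing the antimeridian.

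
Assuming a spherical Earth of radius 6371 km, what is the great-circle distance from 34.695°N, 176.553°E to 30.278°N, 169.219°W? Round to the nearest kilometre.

1420 km

Δλ = -169.219 − 176.553 = -345.772°; wrapped into (−180°, 180°]: 14.228°.
Δφ = 30.278 − 34.695 = -4.417°.
a = sin²(Δφ/2) + cos φ₁ · cos φ₂ · sin²(Δλ/2) = 0.012375.
c = 2·atan2(√a, √(1−a)) = 0.22295 rad → d = 6371·c ≈ 1420.40 km.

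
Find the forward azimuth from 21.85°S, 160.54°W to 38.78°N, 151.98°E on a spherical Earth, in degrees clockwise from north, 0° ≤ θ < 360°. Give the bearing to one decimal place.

Δλ = 151.98 − -160.54 = 312.52°; wrapped into (−180°, 180°]: -47.48°.
θ = atan2( sin Δλ · cos φ₂ , cos φ₁ · sin φ₂ − sin φ₁ · cos φ₂ · cos Δλ )
  = atan2(-0.57457, 0.77742) = -36.467° → normalised to [0°, 360°): 323.533°.

323.5°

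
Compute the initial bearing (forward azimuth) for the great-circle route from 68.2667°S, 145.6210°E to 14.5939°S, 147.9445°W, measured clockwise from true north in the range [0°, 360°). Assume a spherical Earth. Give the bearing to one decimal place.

Δλ = -147.9445 − 145.6210 = -293.5655°; wrapped into (−180°, 180°]: 66.4345°.
θ = atan2( sin Δλ · cos φ₂ , cos φ₁ · sin φ₂ − sin φ₁ · cos φ₂ · cos Δλ )
  = atan2(0.88703, 0.26610) = 73.301° → normalised to [0°, 360°): 73.301°.

73.3°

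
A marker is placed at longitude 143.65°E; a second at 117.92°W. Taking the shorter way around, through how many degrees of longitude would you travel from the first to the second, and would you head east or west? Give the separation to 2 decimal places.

98.43° east

Raw difference: -117.92 − 143.65 = -261.57°.
Normalise into (−180°, 180°]: -261.57° + 360° = 98.43°.
Positive ⇒ the second point lies to the east; separation 98.43°.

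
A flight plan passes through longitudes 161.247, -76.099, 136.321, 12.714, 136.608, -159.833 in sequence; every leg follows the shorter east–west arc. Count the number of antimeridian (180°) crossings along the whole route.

3

Leg 1: +161.247° → -76.099°, shortest Δλ = 122.654° (east) — crosses 180°.
Leg 2: -76.099° → +136.321°, shortest Δλ = -147.58° (west) — crosses 180°.
Leg 3: +136.321° → +12.714°, shortest Δλ = -123.607° (west) — does not cross 180°.
Leg 4: +12.714° → +136.608°, shortest Δλ = 123.894° (east) — does not cross 180°.
Leg 5: +136.608° → -159.833°, shortest Δλ = 63.559° (east) — crosses 180°.
Total crossings: 3.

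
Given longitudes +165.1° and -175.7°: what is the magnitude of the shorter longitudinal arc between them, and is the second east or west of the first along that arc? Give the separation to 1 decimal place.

19.2° east

Raw difference: -175.7 − 165.1 = -340.8°.
Normalise into (−180°, 180°]: -340.8° + 360° = 19.2°.
Positive ⇒ the second point lies to the east; separation 19.2°.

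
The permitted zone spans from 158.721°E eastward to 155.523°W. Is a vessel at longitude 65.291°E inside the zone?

Band width going east from +158.721° to -155.523°: ((-155.523 − 158.721) mod 360) = 45.756°.
Offset of +65.291° east of the west edge: ((65.291 − 158.721) mod 360) = 266.570°.
266.570° > 45.756° ⇒ outside.

No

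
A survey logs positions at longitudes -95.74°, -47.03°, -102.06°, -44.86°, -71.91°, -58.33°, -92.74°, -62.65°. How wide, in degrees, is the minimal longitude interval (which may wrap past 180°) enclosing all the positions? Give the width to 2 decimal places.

57.20°

Sort the longitudes: -102.06°, -95.74°, -92.74°, -71.91°, -62.65°, -58.33°, -47.03°, -44.86°.
Eastward gaps between consecutive values (wrapping around): 6.32°, 3.00°, 20.83°, 9.26°, 4.32°, 11.30°, 2.17°, 302.80°.
Largest gap = 302.80° ⇒ minimal covering band is its complement: 360° − 302.80° = 57.20°.
Band runs from -102.06° eastward to -44.86°.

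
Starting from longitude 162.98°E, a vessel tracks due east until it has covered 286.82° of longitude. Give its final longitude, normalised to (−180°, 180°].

Start at +162.98°; shift +286.82° → +449.80°.
+449.80° lies outside (−180°, 180°]; subtract 360° → +89.80°.

89.80°E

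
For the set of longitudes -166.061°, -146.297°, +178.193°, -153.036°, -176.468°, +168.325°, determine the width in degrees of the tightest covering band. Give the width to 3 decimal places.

Sort the longitudes: -176.468°, -166.061°, -153.036°, -146.297°, +168.325°, +178.193°.
Eastward gaps between consecutive values (wrapping around): 10.407°, 13.025°, 6.739°, 314.622°, 9.868°, 5.339°.
Largest gap = 314.622° ⇒ minimal covering band is its complement: 360° − 314.622° = 45.378°.
Band runs from +168.325° eastward to -146.297°, crossing the antimeridian.

45.378°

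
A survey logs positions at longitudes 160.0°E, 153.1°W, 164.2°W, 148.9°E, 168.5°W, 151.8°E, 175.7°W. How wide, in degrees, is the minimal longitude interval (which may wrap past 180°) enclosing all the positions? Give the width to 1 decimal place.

Sort the longitudes: -175.7°, -168.5°, -164.2°, -153.1°, +148.9°, +151.8°, +160.0°.
Eastward gaps between consecutive values (wrapping around): 7.2°, 4.3°, 11.1°, 302.0°, 2.9°, 8.2°, 24.3°.
Largest gap = 302.0° ⇒ minimal covering band is its complement: 360° − 302.0° = 58.0°.
Band runs from +148.9° eastward to -153.1°, crossing the antimeridian.

58.0°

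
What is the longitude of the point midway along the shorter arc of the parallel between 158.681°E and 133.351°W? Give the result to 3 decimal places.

Signed shortest Δλ from +158.681° to -133.351° is +67.968°.
Midpoint longitude = +158.681° + (+67.968°)/2 = +158.681° + 33.984° = +192.665°.
Normalise into (−180°, 180°]: -167.335°.
(The naïve average (+158.681 + -133.351)/2 = 12.665° is on the wrong side of the globe.)

167.335°W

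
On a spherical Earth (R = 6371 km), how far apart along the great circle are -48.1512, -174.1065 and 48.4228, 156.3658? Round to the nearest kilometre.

11109 km

Δλ = 156.3658 − -174.1065 = 330.4723°; wrapped into (−180°, 180°]: -29.5277°.
Δφ = 48.4228 − -48.1512 = 96.5740°.
a = sin²(Δφ/2) + cos φ₁ · cos φ₂ · sin²(Δλ/2) = 0.585996.
c = 2·atan2(√a, √(1−a)) = 1.74365 rad → d = 6371·c ≈ 11108.78 km.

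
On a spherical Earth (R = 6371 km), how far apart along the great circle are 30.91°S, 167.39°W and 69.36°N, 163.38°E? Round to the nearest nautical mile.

6155 nmi

Δλ = 163.38 − -167.39 = 330.77°; wrapped into (−180°, 180°]: -29.23°.
Δφ = 69.36 − -30.91 = 100.27°.
a = sin²(Δφ/2) + cos φ₁ · cos φ₂ · sin²(Δλ/2) = 0.608398.
c = 2·atan2(√a, √(1−a)) = 1.78933 rad → d = 6371·c ≈ 11399.81 km ≈ 6155.41 nmi.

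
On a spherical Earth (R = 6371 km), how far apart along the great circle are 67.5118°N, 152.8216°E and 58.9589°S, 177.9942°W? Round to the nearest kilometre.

Δλ = -177.9942 − 152.8216 = -330.8158°; wrapped into (−180°, 180°]: 29.1842°.
Δφ = -58.9589 − 67.5118 = -126.4707°.
a = sin²(Δφ/2) + cos φ₁ · cos φ₂ · sin²(Δλ/2) = 0.809725.
c = 2·atan2(√a, √(1−a)) = 2.23884 rad → d = 6371·c ≈ 14263.63 km.

14264 km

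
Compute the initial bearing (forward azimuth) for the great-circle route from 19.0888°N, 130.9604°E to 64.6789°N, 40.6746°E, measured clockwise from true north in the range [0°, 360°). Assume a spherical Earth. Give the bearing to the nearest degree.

333°

Δλ = 40.6746 − 130.9604 = -90.2858°.
θ = atan2( sin Δλ · cos φ₂ , cos φ₁ · sin φ₂ − sin φ₁ · cos φ₂ · cos Δλ )
  = atan2(-0.42769, 0.85492) = -26.577° → normalised to [0°, 360°): 333.423°.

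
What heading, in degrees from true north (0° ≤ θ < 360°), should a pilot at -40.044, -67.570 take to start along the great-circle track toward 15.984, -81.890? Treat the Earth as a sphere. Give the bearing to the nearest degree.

344°

Δλ = -81.890 − -67.570 = -14.320°.
θ = atan2( sin Δλ · cos φ₂ , cos φ₁ · sin φ₂ − sin φ₁ · cos φ₂ · cos Δλ )
  = atan2(-0.23777, 0.81009) = -16.358° → normalised to [0°, 360°): 343.642°.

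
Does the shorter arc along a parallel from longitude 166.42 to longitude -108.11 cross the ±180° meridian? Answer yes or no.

Naïve |-108.11 − 166.42| = 274.53° > 180°, so the shorter arc goes the other way round — across 180°.
Signed shortest Δλ = ((-108.11 − 166.42 + 180) mod 360) − 180 = 85.47°.
Going east by 85.47° from +166.42° passes through 180° before reaching -108.11°.

Yes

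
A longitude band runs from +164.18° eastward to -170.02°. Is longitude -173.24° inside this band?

Yes

Band width going east from +164.18° to -170.02°: ((-170.02 − 164.18) mod 360) = 25.80°.
Offset of -173.24° east of the west edge: ((-173.24 − 164.18) mod 360) = 22.58°.
22.58° ≤ 25.80° ⇒ inside.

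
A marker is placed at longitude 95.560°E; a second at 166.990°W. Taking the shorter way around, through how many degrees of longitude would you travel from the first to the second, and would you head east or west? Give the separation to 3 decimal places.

97.450° east

Raw difference: -166.990 − 95.560 = -262.55°.
Normalise into (−180°, 180°]: -262.55° + 360° = 97.45°.
Positive ⇒ the second point lies to the east; separation 97.450°.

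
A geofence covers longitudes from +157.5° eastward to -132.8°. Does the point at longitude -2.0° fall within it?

Band width going east from +157.5° to -132.8°: ((-132.8 − 157.5) mod 360) = 69.7°.
Offset of -2.0° east of the west edge: ((-2.0 − 157.5) mod 360) = 200.5°.
200.5° > 69.7° ⇒ outside.

No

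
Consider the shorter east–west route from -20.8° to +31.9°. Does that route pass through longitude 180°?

No

Signed shortest Δλ = ((31.9 − -20.8 + 180) mod 360) − 180 = 52.7°.
Going east by 52.7° from -20.8° reaches +31.9° without touching 180°.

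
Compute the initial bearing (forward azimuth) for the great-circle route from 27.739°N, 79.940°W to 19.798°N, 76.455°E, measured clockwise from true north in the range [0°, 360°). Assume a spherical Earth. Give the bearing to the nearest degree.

28°

Δλ = 76.455 − -79.940 = 156.395°.
θ = atan2( sin Δλ · cos φ₂ , cos φ₁ · sin φ₂ − sin φ₁ · cos φ₂ · cos Δλ )
  = atan2(0.37676, 0.70107) = 28.254° → normalised to [0°, 360°): 28.254°.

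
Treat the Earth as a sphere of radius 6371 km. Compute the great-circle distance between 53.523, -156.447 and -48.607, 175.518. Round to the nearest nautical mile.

6295 nmi

Δλ = 175.518 − -156.447 = 331.965°; wrapped into (−180°, 180°]: -28.035°.
Δφ = -48.607 − 53.523 = -102.130°.
a = sin²(Δφ/2) + cos φ₁ · cos φ₂ · sin²(Δλ/2) = 0.628128.
c = 2·atan2(√a, √(1−a)) = 1.82994 rad → d = 6371·c ≈ 11658.57 km ≈ 6295.12 nmi.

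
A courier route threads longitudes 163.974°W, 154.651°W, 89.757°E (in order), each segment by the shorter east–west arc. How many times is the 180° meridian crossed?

Leg 1: -163.974° → -154.651°, shortest Δλ = 9.323° (east) — does not cross 180°.
Leg 2: -154.651° → +89.757°, shortest Δλ = -115.592° (west) — crosses 180°.
Total crossings: 1.

1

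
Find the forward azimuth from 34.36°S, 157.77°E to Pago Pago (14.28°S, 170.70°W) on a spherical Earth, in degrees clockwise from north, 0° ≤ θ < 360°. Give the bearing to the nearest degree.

Δλ = -170.70 − 157.77 = -328.47°; wrapped into (−180°, 180°]: 31.53°.
θ = atan2( sin Δλ · cos φ₂ , cos φ₁ · sin φ₂ − sin φ₁ · cos φ₂ · cos Δλ )
  = atan2(0.50679, 0.26258) = 62.610° → normalised to [0°, 360°): 62.610°.

63°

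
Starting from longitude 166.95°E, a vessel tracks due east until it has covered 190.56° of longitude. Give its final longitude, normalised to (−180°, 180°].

Start at +166.95°; shift +190.56° → +357.51°.
+357.51° lies outside (−180°, 180°]; subtract 360° → -2.49°.

2.49°W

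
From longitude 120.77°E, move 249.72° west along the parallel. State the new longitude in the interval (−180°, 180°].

Start at +120.77°; shift −249.72° → -128.95°.
-128.95° already lies in (−180°, 180°].

128.95°W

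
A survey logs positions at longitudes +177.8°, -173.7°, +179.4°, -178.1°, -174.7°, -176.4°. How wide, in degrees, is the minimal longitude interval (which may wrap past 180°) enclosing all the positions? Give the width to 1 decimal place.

8.5°

Sort the longitudes: -178.1°, -176.4°, -174.7°, -173.7°, +177.8°, +179.4°.
Eastward gaps between consecutive values (wrapping around): 1.7°, 1.7°, 1.0°, 351.5°, 1.6°, 2.5°.
Largest gap = 351.5° ⇒ minimal covering band is its complement: 360° − 351.5° = 8.5°.
Band runs from +177.8° eastward to -173.7°, crossing the antimeridian.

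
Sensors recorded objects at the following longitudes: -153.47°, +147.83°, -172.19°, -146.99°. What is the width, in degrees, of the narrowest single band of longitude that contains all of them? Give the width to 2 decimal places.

Sort the longitudes: -172.19°, -153.47°, -146.99°, +147.83°.
Eastward gaps between consecutive values (wrapping around): 18.72°, 6.48°, 294.82°, 39.98°.
Largest gap = 294.82° ⇒ minimal covering band is its complement: 360° − 294.82° = 65.18°.
Band runs from +147.83° eastward to -146.99°, crossing the antimeridian.

65.18°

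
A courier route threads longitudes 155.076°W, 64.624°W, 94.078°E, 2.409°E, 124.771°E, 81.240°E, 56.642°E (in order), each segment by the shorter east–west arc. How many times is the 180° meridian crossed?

Leg 1: -155.076° → -64.624°, shortest Δλ = 90.452° (east) — does not cross 180°.
Leg 2: -64.624° → +94.078°, shortest Δλ = 158.702° (east) — does not cross 180°.
Leg 3: +94.078° → +2.409°, shortest Δλ = -91.669° (west) — does not cross 180°.
Leg 4: +2.409° → +124.771°, shortest Δλ = 122.362° (east) — does not cross 180°.
Leg 5: +124.771° → +81.240°, shortest Δλ = -43.531° (west) — does not cross 180°.
Leg 6: +81.240° → +56.642°, shortest Δλ = -24.598° (west) — does not cross 180°.
Total crossings: 0.

0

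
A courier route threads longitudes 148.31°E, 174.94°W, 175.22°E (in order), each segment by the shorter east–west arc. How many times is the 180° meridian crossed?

Leg 1: +148.31° → -174.94°, shortest Δλ = 36.75° (east) — crosses 180°.
Leg 2: -174.94° → +175.22°, shortest Δλ = -9.84° (west) — crosses 180°.
Total crossings: 2.

2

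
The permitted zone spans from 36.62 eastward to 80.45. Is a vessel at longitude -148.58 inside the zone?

Band width going east from +36.62° to +80.45°: ((80.45 − 36.62) mod 360) = 43.83°.
Offset of -148.58° east of the west edge: ((-148.58 − 36.62) mod 360) = 174.80°.
174.80° > 43.83° ⇒ outside.

No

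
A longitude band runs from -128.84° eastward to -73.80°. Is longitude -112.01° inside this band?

Band width going east from -128.84° to -73.80°: ((-73.80 − -128.84) mod 360) = 55.04°.
Offset of -112.01° east of the west edge: ((-112.01 − -128.84) mod 360) = 16.83°.
16.83° ≤ 55.04° ⇒ inside.

Yes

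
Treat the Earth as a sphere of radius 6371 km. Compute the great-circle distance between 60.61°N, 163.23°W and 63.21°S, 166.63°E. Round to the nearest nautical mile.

7560 nmi

Δλ = 166.63 − -163.23 = 329.86°; wrapped into (−180°, 180°]: -30.14°.
Δφ = -63.21 − 60.61 = -123.82°.
a = sin²(Δφ/2) + cos φ₁ · cos φ₂ · sin²(Δλ/2) = 0.793245.
c = 2·atan2(√a, √(1−a)) = 2.19752 rad → d = 6371·c ≈ 14000.37 km ≈ 7559.60 nmi.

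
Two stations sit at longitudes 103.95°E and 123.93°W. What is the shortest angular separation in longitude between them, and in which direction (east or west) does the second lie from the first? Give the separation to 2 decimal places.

Raw difference: -123.93 − 103.95 = -227.88°.
Normalise into (−180°, 180°]: -227.88° + 360° = 132.12°.
Positive ⇒ the second point lies to the east; separation 132.12°.

132.12° east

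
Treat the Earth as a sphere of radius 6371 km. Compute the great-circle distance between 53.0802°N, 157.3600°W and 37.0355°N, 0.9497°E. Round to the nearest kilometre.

9778 km

Δλ = 0.9497 − -157.3600 = 158.3097°.
Δφ = 37.0355 − 53.0802 = -16.0447°.
a = sin²(Δφ/2) + cos φ₁ · cos φ₂ · sin²(Δλ/2) = 0.482014.
c = 2·atan2(√a, √(1−a)) = 1.53482 rad → d = 6371·c ≈ 9778.32 km.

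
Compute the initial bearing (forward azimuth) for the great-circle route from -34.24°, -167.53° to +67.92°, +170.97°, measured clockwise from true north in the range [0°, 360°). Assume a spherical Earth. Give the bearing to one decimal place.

351.9°

Δλ = 170.97 − -167.53 = 338.50°; wrapped into (−180°, 180°]: -21.50°.
θ = atan2( sin Δλ · cos φ₂ , cos φ₁ · sin φ₂ − sin φ₁ · cos φ₂ · cos Δλ )
  = atan2(-0.13777, 0.96285) = -8.143° → normalised to [0°, 360°): 351.857°.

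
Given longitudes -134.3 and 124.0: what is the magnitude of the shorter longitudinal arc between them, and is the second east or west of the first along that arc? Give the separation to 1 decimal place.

Raw difference: 124.0 − -134.3 = 258.3°.
Normalise into (−180°, 180°]: 258.3° − 360° = -101.7°.
Negative ⇒ the second point lies to the west; separation 101.7°.

101.7° west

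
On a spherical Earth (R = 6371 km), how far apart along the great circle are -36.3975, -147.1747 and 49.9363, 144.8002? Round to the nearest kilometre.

11685 km

Δλ = 144.8002 − -147.1747 = 291.9749°; wrapped into (−180°, 180°]: -68.0251°.
Δφ = 49.9363 − -36.3975 = 86.3338°.
a = sin²(Δφ/2) + cos φ₁ · cos φ₂ · sin²(Δλ/2) = 0.630135.
c = 2·atan2(√a, √(1−a)) = 1.83410 rad → d = 6371·c ≈ 11685.03 km.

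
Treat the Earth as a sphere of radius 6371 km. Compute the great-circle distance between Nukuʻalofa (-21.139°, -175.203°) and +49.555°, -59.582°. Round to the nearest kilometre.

13612 km

Δλ = -59.582 − -175.203 = 115.621°.
Δφ = 49.555 − -21.139 = 70.694°.
a = sin²(Δφ/2) + cos φ₁ · cos φ₂ · sin²(Δλ/2) = 0.768045.
c = 2·atan2(√a, √(1−a)) = 2.13660 rad → d = 6371·c ≈ 13612.25 km.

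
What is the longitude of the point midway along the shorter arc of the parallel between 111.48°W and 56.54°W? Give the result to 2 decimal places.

Signed shortest Δλ from -111.48° to -56.54° is +54.94°.
Midpoint longitude = -111.48° + (+54.94°)/2 = -111.48° + 27.47° = -84.01°.

84.01°W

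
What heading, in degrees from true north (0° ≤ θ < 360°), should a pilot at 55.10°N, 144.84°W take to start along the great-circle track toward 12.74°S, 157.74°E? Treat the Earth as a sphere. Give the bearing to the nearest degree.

Δλ = 157.74 − -144.84 = 302.58°; wrapped into (−180°, 180°]: -57.42°.
θ = atan2( sin Δλ · cos φ₂ , cos φ₁ · sin φ₂ − sin φ₁ · cos φ₂ · cos Δλ )
  = atan2(-0.82190, -0.55693) = -124.122° → normalised to [0°, 360°): 235.878°.

236°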